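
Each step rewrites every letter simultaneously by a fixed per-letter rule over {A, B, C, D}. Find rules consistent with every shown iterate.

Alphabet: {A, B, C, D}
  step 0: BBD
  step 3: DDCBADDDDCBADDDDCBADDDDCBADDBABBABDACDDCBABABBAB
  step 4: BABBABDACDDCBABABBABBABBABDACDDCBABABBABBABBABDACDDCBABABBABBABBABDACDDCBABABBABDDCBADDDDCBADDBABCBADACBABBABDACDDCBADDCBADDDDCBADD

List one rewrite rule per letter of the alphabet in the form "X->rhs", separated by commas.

A->CBA, B->DD, C->DAC, D->BAB

  step 3 ⇒ step 4: DDCBADDDDCBADDDDCBADDDDCBADDBABBABDACDDCBABABBAB ⇒ BAB·BAB·DAC·DD·CBA·BAB·BAB·BAB·BAB·DAC·DD·CBA·BAB·BAB·BAB·BAB·DAC·DD·CBA·BAB·BAB·BAB·BAB·DAC·DD·CBA·BAB·BAB·DD·CBA·DD·DD·CBA·DD·BAB·CBA·DAC·BAB·BAB·DAC·DD·CBA·DD·CBA·DD·DD·CBA·DD
    A ↦ CBA
    B ↦ DD
    C ↦ DAC
    D ↦ BAB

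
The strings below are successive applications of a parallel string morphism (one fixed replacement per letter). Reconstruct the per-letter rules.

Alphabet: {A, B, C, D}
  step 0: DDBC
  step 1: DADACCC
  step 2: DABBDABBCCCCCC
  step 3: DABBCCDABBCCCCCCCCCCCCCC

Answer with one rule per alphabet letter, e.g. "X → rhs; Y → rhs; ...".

  step 2 ⇒ step 3: DABBDABBCCCCCC ⇒ DA·BB·C·C·DA·BB·C·C·CC·CC·CC·CC·CC·CC
    A ↦ BB
    B ↦ C
    C ↦ CC
    D ↦ DA

A->BB, B->C, C->CC, D->DA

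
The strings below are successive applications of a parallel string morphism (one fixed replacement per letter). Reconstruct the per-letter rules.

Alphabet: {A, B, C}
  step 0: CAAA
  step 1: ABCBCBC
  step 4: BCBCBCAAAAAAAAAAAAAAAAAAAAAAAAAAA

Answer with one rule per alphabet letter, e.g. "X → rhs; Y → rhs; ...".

A->BC, B->AA, C->A

  step 0 ⇒ step 1: CAAA ⇒ A·BC·BC·BC
    A ↦ BC
    C ↦ A
    B ↦ AA  (constrained at step 1)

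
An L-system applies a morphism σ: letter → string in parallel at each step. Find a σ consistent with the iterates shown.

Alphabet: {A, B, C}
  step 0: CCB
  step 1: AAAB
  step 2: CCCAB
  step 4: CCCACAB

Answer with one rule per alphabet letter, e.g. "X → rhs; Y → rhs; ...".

  step 1 ⇒ step 2: AAAB ⇒ C·C·C·AB
    A ↦ C
    B ↦ AB
  step 0 ⇒ step 1: CCB ⇒ A·A·AB
    C ↦ A

A->C, B->AB, C->A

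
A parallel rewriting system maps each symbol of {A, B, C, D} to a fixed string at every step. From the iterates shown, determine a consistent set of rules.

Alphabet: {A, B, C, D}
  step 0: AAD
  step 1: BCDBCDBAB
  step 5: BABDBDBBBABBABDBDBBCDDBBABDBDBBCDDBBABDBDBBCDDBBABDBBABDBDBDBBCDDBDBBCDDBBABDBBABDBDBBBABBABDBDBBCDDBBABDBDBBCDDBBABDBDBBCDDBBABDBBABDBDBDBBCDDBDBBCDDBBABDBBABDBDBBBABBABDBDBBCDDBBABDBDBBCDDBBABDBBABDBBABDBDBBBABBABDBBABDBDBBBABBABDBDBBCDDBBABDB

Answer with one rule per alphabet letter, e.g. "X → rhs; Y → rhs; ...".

  step 0 ⇒ step 1: AAD ⇒ BCD·BCD·BAB
    A ↦ BCD
    D ↦ BAB
    B ↦ DB  (constrained at step 1)
    C ↦ B  (constrained at step 1)

A->BCD, B->DB, C->B, D->BAB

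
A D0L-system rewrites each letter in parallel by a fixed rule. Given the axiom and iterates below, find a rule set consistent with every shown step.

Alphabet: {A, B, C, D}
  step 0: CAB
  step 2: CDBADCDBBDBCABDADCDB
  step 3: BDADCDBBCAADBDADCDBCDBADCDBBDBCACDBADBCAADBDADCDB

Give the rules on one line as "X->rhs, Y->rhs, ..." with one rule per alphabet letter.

A->BCA, B->CDB, C->BD, D->AD

  step 2 ⇒ step 3: CDBADCDBBDBCABDADCDB ⇒ BD·AD·CDB·BCA·AD·BD·AD·CDB·CDB·AD·CDB·BD·BCA·CDB·AD·BCA·AD·BD·AD·CDB
    A ↦ BCA
    B ↦ CDB
    C ↦ BD
    D ↦ AD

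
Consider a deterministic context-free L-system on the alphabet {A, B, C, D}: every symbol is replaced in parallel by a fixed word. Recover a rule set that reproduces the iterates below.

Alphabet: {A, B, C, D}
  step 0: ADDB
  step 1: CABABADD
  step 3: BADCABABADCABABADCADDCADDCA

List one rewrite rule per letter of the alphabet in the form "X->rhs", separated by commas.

  step 0 ⇒ step 1: ADDB ⇒ CA·BA·BA·DD
    A ↦ CA
    B ↦ DD
    D ↦ BA
    C ↦ D  (constrained at step 1)

A->CA, B->DD, C->D, D->BA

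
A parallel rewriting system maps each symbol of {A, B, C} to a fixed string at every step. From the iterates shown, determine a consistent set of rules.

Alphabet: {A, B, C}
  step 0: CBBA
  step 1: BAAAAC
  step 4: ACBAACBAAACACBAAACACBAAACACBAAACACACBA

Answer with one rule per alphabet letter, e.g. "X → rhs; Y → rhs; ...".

  step 0 ⇒ step 1: CBBA ⇒ BA·A·A·AC
    A ↦ AC
    B ↦ A
    C ↦ BA

A->AC, B->A, C->BA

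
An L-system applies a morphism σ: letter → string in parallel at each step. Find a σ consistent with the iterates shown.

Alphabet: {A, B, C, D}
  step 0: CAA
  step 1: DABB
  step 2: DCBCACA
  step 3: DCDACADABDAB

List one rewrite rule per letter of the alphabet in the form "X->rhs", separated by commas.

A->B, B->CA, C->DA, D->DC

  step 2 ⇒ step 3: DCBCACA ⇒ DC·DA·CA·DA·B·DA·B
    A ↦ B
    B ↦ CA
    C ↦ DA
    D ↦ DC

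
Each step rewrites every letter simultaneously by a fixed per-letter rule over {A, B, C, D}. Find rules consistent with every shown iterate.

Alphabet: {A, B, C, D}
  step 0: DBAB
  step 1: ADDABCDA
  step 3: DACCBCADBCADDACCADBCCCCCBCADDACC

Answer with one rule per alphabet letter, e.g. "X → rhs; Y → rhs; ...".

  step 0 ⇒ step 1: DBAB ⇒ AD·DA·BC·DA
    A ↦ BC
    B ↦ DA
    D ↦ AD
    C ↦ CC  (constrained at step 1)

A->BC, B->DA, C->CC, D->AD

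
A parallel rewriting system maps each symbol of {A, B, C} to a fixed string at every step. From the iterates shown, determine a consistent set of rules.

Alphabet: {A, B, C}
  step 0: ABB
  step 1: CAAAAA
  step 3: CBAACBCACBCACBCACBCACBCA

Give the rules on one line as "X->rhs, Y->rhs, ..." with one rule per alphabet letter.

  step 0 ⇒ step 1: ABB ⇒ CA·AA·AA
    A ↦ CA
    B ↦ AA
    C ↦ CB  (constrained at step 1)

A->CA, B->AA, C->CB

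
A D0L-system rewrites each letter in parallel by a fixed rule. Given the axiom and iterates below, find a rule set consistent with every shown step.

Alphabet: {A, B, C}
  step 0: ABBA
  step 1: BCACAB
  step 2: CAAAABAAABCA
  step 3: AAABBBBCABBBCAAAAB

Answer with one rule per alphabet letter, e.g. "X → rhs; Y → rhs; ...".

A->B, B->CA, C->AAA

  step 2 ⇒ step 3: CAAAABAAABCA ⇒ AAA·B·B·B·B·CA·B·B·B·CA·AAA·B
    A ↦ B
    B ↦ CA
    C ↦ AAA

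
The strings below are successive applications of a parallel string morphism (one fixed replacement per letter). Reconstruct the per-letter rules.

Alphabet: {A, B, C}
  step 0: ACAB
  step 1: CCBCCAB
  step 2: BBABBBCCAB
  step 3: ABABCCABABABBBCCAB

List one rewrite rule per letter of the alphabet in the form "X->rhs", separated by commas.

  step 2 ⇒ step 3: BBABBBCCAB ⇒ AB·AB·CC·AB·AB·AB·B·B·CC·AB
    A ↦ CC
    B ↦ AB
    C ↦ B

A->CC, B->AB, C->B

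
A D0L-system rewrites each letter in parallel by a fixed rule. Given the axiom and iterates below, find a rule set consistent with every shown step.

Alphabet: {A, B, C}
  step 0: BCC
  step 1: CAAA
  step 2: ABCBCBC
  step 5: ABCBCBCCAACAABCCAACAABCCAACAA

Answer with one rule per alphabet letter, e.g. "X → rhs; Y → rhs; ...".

A->BC, B->CA, C->A

  step 1 ⇒ step 2: CAAA ⇒ A·BC·BC·BC
    A ↦ BC
    C ↦ A
  step 0 ⇒ step 1: BCC ⇒ CA·A·A
    B ↦ CA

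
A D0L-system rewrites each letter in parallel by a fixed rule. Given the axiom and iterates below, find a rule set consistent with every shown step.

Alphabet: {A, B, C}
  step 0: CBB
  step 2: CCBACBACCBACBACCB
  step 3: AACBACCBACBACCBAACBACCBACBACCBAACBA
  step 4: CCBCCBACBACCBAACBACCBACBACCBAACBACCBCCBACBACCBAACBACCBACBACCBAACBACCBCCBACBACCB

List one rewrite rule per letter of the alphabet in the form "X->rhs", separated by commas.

A->CCB, B->CBA, C->A

  step 3 ⇒ step 4: AACBACCBACBACCBAACBACCBACBACCBAACBA ⇒ CCB·CCB·A·CBA·CCB·A·A·CBA·CCB·A·CBA·CCB·A·A·CBA·CCB·CCB·A·CBA·CCB·A·A·CBA·CCB·A·CBA·CCB·A·A·CBA·CCB·CCB·A·CBA·CCB
    A ↦ CCB
    B ↦ CBA
    C ↦ A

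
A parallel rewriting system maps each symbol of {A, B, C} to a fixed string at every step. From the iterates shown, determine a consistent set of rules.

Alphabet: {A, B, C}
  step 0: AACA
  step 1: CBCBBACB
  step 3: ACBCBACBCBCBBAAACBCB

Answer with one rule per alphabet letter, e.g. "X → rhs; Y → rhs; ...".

  step 0 ⇒ step 1: AACA ⇒ CB·CB·BA·CB
    A ↦ CB
    C ↦ BA
    B ↦ A  (constrained at step 1)

A->CB, B->A, C->BA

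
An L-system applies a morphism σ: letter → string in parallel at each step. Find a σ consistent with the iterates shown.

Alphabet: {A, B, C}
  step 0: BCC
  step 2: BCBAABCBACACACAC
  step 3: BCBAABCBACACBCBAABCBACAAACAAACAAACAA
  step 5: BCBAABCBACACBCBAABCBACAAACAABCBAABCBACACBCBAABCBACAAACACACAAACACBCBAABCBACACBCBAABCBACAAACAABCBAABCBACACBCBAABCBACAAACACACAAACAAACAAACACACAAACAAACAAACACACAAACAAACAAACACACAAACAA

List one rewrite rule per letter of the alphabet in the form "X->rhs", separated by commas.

  step 2 ⇒ step 3: BCBAABCBACACACAC ⇒ BCB·AA·BCB·AC·AC·BCB·AA·BCB·AC·AA·AC·AA·AC·AA·AC·AA
    A ↦ AC
    B ↦ BCB
    C ↦ AA

A->AC, B->BCB, C->AA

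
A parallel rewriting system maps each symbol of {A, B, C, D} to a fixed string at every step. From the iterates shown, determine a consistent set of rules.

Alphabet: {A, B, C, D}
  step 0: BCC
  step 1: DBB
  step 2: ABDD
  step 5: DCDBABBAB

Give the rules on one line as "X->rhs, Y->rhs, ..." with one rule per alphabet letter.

  step 1 ⇒ step 2: DBB ⇒ AB·D·D
    B ↦ D
    D ↦ AB
    A ↦ C  (constrained at step 2)
  step 0 ⇒ step 1: BCC ⇒ D·B·B
    C ↦ B

A->C, B->D, C->B, D->AB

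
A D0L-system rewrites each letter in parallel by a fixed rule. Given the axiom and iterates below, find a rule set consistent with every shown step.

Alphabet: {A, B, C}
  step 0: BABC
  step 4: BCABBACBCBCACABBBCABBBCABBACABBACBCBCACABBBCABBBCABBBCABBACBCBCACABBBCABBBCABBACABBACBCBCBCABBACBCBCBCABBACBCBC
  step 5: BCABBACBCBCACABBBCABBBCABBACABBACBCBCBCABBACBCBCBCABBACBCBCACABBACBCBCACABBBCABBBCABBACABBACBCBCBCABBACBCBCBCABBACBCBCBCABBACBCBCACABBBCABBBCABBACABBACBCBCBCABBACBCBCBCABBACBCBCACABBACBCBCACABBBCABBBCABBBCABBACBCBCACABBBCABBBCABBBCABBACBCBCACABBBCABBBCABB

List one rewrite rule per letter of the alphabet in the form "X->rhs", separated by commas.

  step 4 ⇒ step 5: BCABBACBCBCACABBBCABBBCABBACABBACBCBCACABBBCABBBCABBBCABBACBCBCACABBBCABBBCABBACABBACBCBCBCABBACBCBCBCABBACBCBC ⇒ BC·ABB·AC·BC·BC·AC·ABB·BC·ABB·BC·ABB·AC·ABB·AC·BC·BC·BC·ABB·AC·BC·BC·BC·ABB·AC·BC·BC·AC·ABB·AC·BC·BC·AC·ABB·BC·ABB·BC·ABB·AC·ABB·AC·BC·BC·BC·ABB·AC·BC·BC·BC·ABB·AC·BC·BC·BC·ABB·AC·BC·BC·AC·ABB·BC·ABB·BC·ABB·AC·ABB·AC·BC·BC·BC·ABB·AC·BC·BC·BC·ABB·AC·BC·BC·AC·ABB·AC·BC·BC·AC·ABB·BC·ABB·BC·ABB·BC·ABB·AC·BC·BC·AC·ABB·BC·ABB·BC·ABB·BC·ABB·AC·BC·BC·AC·ABB·BC·ABB·BC·ABB
    A ↦ AC
    B ↦ BC
    C ↦ ABB

A->AC, B->BC, C->ABB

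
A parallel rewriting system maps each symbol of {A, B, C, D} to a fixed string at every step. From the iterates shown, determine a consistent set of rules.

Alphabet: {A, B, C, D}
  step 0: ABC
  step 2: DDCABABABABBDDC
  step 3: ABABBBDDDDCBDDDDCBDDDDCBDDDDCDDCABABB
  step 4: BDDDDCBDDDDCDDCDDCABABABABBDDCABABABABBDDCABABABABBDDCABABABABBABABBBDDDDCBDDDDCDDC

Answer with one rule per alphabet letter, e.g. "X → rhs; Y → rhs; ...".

  step 3 ⇒ step 4: ABABBBDDDDCBDDDDCBDDDDCBDDDDCDDCABABB ⇒ BDD·DDC·BDD·DDC·DDC·DDC·AB·AB·AB·AB·B·DDC·AB·AB·AB·AB·B·DDC·AB·AB·AB·AB·B·DDC·AB·AB·AB·AB·B·AB·AB·B·BDD·DDC·BDD·DDC·DDC
    A ↦ BDD
    B ↦ DDC
    C ↦ B
    D ↦ AB

A->BDD, B->DDC, C->B, D->AB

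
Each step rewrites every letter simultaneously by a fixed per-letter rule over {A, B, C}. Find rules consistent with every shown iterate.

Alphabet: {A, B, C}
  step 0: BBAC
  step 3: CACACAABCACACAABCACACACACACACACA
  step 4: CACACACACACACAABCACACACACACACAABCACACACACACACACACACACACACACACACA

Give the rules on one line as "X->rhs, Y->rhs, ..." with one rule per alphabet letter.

A->CA, B->AB, C->CA

  step 3 ⇒ step 4: CACACAABCACACAABCACACACACACACACA ⇒ CA·CA·CA·CA·CA·CA·CA·AB·CA·CA·CA·CA·CA·CA·CA·AB·CA·CA·CA·CA·CA·CA·CA·CA·CA·CA·CA·CA·CA·CA·CA·CA
    A ↦ CA
    B ↦ AB
    C ↦ CA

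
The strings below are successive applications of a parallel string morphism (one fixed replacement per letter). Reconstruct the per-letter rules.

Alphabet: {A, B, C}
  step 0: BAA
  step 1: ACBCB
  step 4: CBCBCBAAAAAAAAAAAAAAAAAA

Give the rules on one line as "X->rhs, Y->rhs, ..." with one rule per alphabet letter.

  step 0 ⇒ step 1: BAA ⇒ A·CB·CB
    A ↦ CB
    B ↦ A
    C ↦ AA  (constrained at step 1)

A->CB, B->A, C->AA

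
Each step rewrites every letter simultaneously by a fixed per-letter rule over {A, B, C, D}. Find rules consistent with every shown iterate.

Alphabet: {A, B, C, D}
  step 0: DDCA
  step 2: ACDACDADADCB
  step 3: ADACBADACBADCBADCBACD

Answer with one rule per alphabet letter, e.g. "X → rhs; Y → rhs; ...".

  step 2 ⇒ step 3: ACDACDADADCB ⇒ AD·A·CB·AD·A·CB·AD·CB·AD·CB·A·CD
    A ↦ AD
    B ↦ CD
    C ↦ A
    D ↦ CB

A->AD, B->CD, C->A, D->CB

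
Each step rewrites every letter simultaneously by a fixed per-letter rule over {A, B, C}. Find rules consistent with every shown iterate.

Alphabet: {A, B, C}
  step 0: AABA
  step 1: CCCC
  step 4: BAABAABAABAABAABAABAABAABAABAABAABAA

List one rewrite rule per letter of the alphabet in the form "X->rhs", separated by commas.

A->C, B->C, C->BAA

  step 0 ⇒ step 1: AABA ⇒ C·C·C·C
    A ↦ C
    B ↦ C
    C ↦ BAA  (constrained at step 1)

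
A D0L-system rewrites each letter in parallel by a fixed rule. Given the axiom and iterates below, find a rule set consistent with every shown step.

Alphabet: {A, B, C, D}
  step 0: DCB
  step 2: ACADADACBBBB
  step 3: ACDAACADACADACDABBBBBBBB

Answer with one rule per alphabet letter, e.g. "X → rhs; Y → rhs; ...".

A->AC, B->BB, C->DA, D->AD

  step 2 ⇒ step 3: ACADADACBBBB ⇒ AC·DA·AC·AD·AC·AD·AC·DA·BB·BB·BB·BB
    A ↦ AC
    B ↦ BB
    C ↦ DA
    D ↦ AD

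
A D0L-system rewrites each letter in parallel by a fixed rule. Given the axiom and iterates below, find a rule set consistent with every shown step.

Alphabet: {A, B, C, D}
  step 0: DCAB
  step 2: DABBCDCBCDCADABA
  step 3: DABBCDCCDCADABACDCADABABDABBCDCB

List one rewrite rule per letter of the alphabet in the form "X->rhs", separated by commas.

  step 2 ⇒ step 3: DABBCDCBCDCADABA ⇒ DAB·B·CDC·CDC·A·DAB·A·CDC·A·DAB·A·B·DAB·B·CDC·B
    A ↦ B
    B ↦ CDC
    C ↦ A
    D ↦ DAB

A->B, B->CDC, C->A, D->DAB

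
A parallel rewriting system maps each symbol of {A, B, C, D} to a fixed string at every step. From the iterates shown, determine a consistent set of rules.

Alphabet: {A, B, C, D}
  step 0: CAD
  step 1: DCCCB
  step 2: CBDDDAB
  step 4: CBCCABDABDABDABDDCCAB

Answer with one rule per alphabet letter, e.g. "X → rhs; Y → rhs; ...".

  step 1 ⇒ step 2: DCCCB ⇒ CB·D·D·D·AB
    B ↦ AB
    C ↦ D
    D ↦ CB
  step 0 ⇒ step 1: CAD ⇒ D·CC·CB
    A ↦ CC

A->CC, B->AB, C->D, D->CB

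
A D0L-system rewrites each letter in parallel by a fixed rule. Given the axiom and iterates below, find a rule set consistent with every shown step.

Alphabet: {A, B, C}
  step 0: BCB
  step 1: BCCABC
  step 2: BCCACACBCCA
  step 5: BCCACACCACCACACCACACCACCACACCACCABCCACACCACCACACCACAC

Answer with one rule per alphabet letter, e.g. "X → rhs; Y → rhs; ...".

  step 1 ⇒ step 2: BCCABC ⇒ BC·CA·CA·C·BC·CA
    A ↦ C
    B ↦ BC
    C ↦ CA

A->C, B->BC, C->CA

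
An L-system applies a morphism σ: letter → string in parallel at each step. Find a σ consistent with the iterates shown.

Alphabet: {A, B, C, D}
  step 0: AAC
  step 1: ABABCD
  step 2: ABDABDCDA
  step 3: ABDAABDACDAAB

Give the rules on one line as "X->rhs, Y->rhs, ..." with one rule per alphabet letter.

  step 2 ⇒ step 3: ABDABDCDA ⇒ AB·D·A·AB·D·A·CD·A·AB
    A ↦ AB
    B ↦ D
    C ↦ CD
    D ↦ A

A->AB, B->D, C->CD, D->A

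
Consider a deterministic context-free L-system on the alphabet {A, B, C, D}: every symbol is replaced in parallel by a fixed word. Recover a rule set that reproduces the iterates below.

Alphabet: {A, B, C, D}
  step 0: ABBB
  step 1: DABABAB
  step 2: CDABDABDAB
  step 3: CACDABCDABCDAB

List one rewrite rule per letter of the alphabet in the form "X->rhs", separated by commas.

  step 2 ⇒ step 3: CDABDABDAB ⇒ CA·C·D·AB·C·D·AB·C·D·AB
    A ↦ D
    B ↦ AB
    C ↦ CA
    D ↦ C

A->D, B->AB, C->CA, D->C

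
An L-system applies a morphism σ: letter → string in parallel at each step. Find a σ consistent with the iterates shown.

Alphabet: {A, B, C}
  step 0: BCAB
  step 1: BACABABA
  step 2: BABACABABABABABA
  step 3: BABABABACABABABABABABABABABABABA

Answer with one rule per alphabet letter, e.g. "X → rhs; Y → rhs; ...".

A->BA, B->BA, C->CA

  step 2 ⇒ step 3: BABACABABABABABA ⇒ BA·BA·BA·BA·CA·BA·BA·BA·BA·BA·BA·BA·BA·BA·BA·BA
    A ↦ BA
    B ↦ BA
    C ↦ CA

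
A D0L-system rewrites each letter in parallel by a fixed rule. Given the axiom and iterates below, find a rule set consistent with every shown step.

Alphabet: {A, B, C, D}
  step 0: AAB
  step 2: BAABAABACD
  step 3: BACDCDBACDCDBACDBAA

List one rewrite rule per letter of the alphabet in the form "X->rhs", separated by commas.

A->CD, B->BA, C->B, D->AA

  step 2 ⇒ step 3: BAABAABACD ⇒ BA·CD·CD·BA·CD·CD·BA·CD·B·AA
    A ↦ CD
    B ↦ BA
    C ↦ B
    D ↦ AA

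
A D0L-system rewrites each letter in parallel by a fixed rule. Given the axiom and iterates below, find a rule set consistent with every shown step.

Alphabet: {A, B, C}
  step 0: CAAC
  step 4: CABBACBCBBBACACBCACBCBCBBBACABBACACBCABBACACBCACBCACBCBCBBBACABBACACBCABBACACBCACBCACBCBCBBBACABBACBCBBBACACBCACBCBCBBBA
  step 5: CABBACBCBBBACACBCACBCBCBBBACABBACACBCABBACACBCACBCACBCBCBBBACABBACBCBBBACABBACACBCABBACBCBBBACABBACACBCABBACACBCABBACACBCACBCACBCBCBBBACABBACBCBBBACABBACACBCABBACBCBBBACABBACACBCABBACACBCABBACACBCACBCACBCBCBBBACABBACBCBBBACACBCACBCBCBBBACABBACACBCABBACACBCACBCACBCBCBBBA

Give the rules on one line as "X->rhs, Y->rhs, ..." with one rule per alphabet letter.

A->BBA, B->CB, C->CA

  step 4 ⇒ step 5: CABBACBCBBBACACBCACBCBCBBBACABBACACBCABBACACBCACBCACBCBCBBBACABBACACBCABBACACBCACBCACBCBCBBBACABBACBCBBBACACBCACBCBCBBBA ⇒ CA·BBA·CB·CB·BBA·CA·CB·CA·CB·CB·CB·BBA·CA·BBA·CA·CB·CA·BBA·CA·CB·CA·CB·CA·CB·CB·CB·BBA·CA·BBA·CB·CB·BBA·CA·BBA·CA·CB·CA·BBA·CB·CB·BBA·CA·BBA·CA·CB·CA·BBA·CA·CB·CA·BBA·CA·CB·CA·CB·CA·CB·CB·CB·BBA·CA·BBA·CB·CB·BBA·CA·BBA·CA·CB·CA·BBA·CB·CB·BBA·CA·BBA·CA·CB·CA·BBA·CA·CB·CA·BBA·CA·CB·CA·CB·CA·CB·CB·CB·BBA·CA·BBA·CB·CB·BBA·CA·CB·CA·CB·CB·CB·BBA·CA·BBA·CA·CB·CA·BBA·CA·CB·CA·CB·CA·CB·CB·CB·BBA
    A ↦ BBA
    B ↦ CB
    C ↦ CA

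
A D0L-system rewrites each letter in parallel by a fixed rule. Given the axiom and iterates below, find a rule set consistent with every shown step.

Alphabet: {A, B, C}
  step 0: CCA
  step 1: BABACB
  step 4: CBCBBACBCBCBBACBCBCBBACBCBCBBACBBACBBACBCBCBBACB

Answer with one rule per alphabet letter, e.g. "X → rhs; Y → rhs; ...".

  step 0 ⇒ step 1: CCA ⇒ BA·BA·CB
    A ↦ CB
    C ↦ BA
    B ↦ CB  (constrained at step 1)

A->CB, B->CB, C->BA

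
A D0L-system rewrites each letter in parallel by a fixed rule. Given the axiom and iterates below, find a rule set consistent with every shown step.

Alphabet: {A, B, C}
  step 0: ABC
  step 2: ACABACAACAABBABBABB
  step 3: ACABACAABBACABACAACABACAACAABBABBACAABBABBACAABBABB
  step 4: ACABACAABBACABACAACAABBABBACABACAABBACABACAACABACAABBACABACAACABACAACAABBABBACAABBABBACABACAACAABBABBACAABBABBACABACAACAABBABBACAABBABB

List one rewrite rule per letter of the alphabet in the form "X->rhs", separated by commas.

  step 3 ⇒ step 4: ACABACAABBACABACAACABACAACAABBABBACAABBABBACAABBABB ⇒ ACA·B·ACA·ABB·ACA·B·ACA·ACA·ABB·ABB·ACA·B·ACA·ABB·ACA·B·ACA·ACA·B·ACA·ABB·ACA·B·ACA·ACA·B·ACA·ACA·ABB·ABB·ACA·ABB·ABB·ACA·B·ACA·ACA·ABB·ABB·ACA·ABB·ABB·ACA·B·ACA·ACA·ABB·ABB·ACA·ABB·ABB
    A ↦ ACA
    B ↦ ABB
    C ↦ B

A->ACA, B->ABB, C->B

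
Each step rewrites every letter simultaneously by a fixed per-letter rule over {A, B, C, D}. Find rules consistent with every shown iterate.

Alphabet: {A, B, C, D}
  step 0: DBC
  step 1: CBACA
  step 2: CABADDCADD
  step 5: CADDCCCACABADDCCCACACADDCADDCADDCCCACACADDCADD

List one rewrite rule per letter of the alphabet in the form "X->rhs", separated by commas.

  step 1 ⇒ step 2: CBACA ⇒ CA·BA·DD·CA·DD
    A ↦ DD
    B ↦ BA
    C ↦ CA
  step 0 ⇒ step 1: DBC ⇒ C·BA·CA
    D ↦ C

A->DD, B->BA, C->CA, D->C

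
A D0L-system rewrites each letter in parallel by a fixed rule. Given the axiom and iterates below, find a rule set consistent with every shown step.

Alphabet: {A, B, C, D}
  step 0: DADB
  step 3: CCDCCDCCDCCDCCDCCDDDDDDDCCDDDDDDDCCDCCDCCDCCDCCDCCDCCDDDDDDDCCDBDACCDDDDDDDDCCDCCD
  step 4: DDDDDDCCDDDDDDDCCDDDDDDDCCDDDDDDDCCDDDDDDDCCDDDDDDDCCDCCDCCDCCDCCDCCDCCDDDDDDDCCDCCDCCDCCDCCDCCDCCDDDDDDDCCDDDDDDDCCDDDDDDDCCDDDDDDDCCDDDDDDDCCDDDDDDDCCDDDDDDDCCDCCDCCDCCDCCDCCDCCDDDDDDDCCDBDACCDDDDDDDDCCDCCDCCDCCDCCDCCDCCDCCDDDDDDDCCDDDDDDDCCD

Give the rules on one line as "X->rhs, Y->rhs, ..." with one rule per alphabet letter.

A->D, B->BDA, C->DDD, D->CCD

  step 3 ⇒ step 4: CCDCCDCCDCCDCCDCCDDDDDDDCCDDDDDDDCCDCCDCCDCCDCCDCCDCCDDDDDDDCCDBDACCDDDDDDDDCCDCCD ⇒ DDD·DDD·CCD·DDD·DDD·CCD·DDD·DDD·CCD·DDD·DDD·CCD·DDD·DDD·CCD·DDD·DDD·CCD·CCD·CCD·CCD·CCD·CCD·CCD·DDD·DDD·CCD·CCD·CCD·CCD·CCD·CCD·CCD·DDD·DDD·CCD·DDD·DDD·CCD·DDD·DDD·CCD·DDD·DDD·CCD·DDD·DDD·CCD·DDD·DDD·CCD·DDD·DDD·CCD·CCD·CCD·CCD·CCD·CCD·CCD·DDD·DDD·CCD·BDA·CCD·D·DDD·DDD·CCD·CCD·CCD·CCD·CCD·CCD·CCD·CCD·DDD·DDD·CCD·DDD·DDD·CCD
    A ↦ D
    B ↦ BDA
    C ↦ DDD
    D ↦ CCD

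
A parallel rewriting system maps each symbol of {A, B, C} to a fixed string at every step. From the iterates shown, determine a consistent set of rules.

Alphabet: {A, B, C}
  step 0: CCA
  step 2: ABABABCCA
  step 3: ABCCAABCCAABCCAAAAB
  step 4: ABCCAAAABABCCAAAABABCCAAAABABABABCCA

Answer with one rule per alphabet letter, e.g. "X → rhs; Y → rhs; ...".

A->AB, B->CCA, C->A

  step 3 ⇒ step 4: ABCCAABCCAABCCAAAAB ⇒ AB·CCA·A·A·AB·AB·CCA·A·A·AB·AB·CCA·A·A·AB·AB·AB·AB·CCA
    A ↦ AB
    B ↦ CCA
    C ↦ A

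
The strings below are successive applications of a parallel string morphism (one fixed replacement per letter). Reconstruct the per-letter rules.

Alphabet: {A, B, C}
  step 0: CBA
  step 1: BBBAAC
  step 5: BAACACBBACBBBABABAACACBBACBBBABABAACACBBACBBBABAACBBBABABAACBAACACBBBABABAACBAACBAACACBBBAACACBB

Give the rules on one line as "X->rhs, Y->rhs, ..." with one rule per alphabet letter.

A->AC, B->BA, C->BB

  step 0 ⇒ step 1: CBA ⇒ BB·BA·AC
    A ↦ AC
    B ↦ BA
    C ↦ BB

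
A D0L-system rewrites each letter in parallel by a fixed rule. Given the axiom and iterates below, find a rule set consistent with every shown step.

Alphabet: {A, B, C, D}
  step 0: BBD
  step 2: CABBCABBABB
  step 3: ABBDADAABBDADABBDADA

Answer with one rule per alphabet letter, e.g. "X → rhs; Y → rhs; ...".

  step 2 ⇒ step 3: CABBCABBABB ⇒ A·BB·DA·DA·A·BB·DA·DA·BB·DA·DA
    A ↦ BB
    B ↦ DA
    C ↦ A
    D ↦ CA  (constrained at step 0)

A->BB, B->DA, C->A, D->CA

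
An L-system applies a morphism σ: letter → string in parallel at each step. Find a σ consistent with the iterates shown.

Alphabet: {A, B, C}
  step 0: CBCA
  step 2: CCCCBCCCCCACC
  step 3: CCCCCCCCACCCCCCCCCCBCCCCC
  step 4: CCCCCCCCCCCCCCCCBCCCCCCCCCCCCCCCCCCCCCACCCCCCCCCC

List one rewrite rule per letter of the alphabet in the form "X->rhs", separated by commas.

  step 3 ⇒ step 4: CCCCCCCCACCCCCCCCCCBCCCCC ⇒ CC·CC·CC·CC·CC·CC·CC·CC·BC·CC·CC·CC·CC·CC·CC·CC·CC·CC·CC·A·CC·CC·CC·CC·CC
    A ↦ BC
    B ↦ A
    C ↦ CC

A->BC, B->A, C->CC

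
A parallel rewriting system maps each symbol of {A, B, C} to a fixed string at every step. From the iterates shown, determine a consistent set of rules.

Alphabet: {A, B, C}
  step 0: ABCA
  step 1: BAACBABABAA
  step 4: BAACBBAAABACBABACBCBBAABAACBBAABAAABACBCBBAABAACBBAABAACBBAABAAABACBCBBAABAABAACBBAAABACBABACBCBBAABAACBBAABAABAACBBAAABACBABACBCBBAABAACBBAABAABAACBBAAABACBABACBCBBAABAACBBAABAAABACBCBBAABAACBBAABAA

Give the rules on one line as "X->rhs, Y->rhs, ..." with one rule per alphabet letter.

A->BAA, B->CB, C->ABA

  step 0 ⇒ step 1: ABCA ⇒ BAA·CB·ABA·BAA
    A ↦ BAA
    B ↦ CB
    C ↦ ABA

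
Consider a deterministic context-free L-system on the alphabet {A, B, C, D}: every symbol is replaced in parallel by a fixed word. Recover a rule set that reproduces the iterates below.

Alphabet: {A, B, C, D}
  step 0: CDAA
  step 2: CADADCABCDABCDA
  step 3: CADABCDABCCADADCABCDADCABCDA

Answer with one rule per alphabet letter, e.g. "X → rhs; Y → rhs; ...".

A->DA, B->D, C->CA, D->BC

  step 2 ⇒ step 3: CADADCABCDABCDA ⇒ CA·DA·BC·DA·BC·CA·DA·D·CA·BC·DA·D·CA·BC·DA
    A ↦ DA
    B ↦ D
    C ↦ CA
    D ↦ BC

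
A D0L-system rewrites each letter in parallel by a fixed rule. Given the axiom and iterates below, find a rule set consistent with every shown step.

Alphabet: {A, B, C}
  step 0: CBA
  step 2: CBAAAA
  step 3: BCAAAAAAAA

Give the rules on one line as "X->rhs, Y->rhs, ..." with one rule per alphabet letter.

A->AA, B->C, C->B

  step 2 ⇒ step 3: CBAAAA ⇒ B·C·AA·AA·AA·AA
    A ↦ AA
    B ↦ C
    C ↦ B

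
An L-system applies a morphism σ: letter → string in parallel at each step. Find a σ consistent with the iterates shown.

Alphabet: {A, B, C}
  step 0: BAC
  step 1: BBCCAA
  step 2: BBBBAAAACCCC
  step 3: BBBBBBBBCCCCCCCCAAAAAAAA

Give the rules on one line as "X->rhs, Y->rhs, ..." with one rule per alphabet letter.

  step 2 ⇒ step 3: BBBBAAAACCCC ⇒ BB·BB·BB·BB·CC·CC·CC·CC·AA·AA·AA·AA
    A ↦ CC
    B ↦ BB
    C ↦ AA

A->CC, B->BB, C->AA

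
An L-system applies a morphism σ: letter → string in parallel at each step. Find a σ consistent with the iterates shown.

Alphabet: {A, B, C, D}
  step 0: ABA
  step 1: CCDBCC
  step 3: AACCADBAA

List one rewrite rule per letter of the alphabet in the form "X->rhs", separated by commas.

  step 0 ⇒ step 1: ABA ⇒ CC·DB·CC
    A ↦ CC
    B ↦ DB
    C ↦ D  (constrained at step 1)
    D ↦ A  (constrained at step 1)

A->CC, B->DB, C->D, D->A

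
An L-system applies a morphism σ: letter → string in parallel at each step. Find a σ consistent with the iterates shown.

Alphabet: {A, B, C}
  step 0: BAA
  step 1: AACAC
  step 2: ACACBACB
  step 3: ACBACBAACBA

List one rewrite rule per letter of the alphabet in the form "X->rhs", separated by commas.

A->AC, B->A, C->B

  step 2 ⇒ step 3: ACACBACB ⇒ AC·B·AC·B·A·AC·B·A
    A ↦ AC
    B ↦ A
    C ↦ B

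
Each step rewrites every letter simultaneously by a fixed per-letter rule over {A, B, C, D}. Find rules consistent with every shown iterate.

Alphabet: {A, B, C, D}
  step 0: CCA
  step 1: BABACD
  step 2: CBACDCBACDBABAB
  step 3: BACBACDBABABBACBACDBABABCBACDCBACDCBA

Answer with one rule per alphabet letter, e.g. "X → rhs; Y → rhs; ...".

A->CD, B->CBA, C->BA, D->BAB

  step 2 ⇒ step 3: CBACDCBACDBABAB ⇒ BA·CBA·CD·BA·BAB·BA·CBA·CD·BA·BAB·CBA·CD·CBA·CD·CBA
    A ↦ CD
    B ↦ CBA
    C ↦ BA
    D ↦ BAB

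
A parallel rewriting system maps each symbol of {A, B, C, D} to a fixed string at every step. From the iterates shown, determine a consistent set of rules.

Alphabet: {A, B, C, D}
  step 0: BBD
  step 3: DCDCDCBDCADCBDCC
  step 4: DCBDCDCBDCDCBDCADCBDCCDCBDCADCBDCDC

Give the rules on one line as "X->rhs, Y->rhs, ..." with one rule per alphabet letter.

A->C, B->A, C->DC, D->DCB

  step 3 ⇒ step 4: DCDCDCBDCADCBDCC ⇒ DCB·DC·DCB·DC·DCB·DC·A·DCB·DC·C·DCB·DC·A·DCB·DC·DC
    A ↦ C
    B ↦ A
    C ↦ DC
    D ↦ DCB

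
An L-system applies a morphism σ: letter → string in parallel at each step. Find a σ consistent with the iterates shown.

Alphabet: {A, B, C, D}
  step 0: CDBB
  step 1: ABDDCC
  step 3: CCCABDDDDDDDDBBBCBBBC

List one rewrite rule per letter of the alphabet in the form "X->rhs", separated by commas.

A->BBB, B->C, C->AB, D->DD

  step 0 ⇒ step 1: CDBB ⇒ AB·DD·C·C
    B ↦ C
    C ↦ AB
    D ↦ DD
    A ↦ BBB  (constrained at step 1)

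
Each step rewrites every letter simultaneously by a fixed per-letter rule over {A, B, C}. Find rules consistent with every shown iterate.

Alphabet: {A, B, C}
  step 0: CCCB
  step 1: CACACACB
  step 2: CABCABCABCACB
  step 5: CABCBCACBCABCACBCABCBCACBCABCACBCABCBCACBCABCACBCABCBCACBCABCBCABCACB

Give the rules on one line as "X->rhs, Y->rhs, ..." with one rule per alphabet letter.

  step 1 ⇒ step 2: CACACACB ⇒ CA·B·CA·B·CA·B·CA·CB
    A ↦ B
    B ↦ CB
    C ↦ CA

A->B, B->CB, C->CA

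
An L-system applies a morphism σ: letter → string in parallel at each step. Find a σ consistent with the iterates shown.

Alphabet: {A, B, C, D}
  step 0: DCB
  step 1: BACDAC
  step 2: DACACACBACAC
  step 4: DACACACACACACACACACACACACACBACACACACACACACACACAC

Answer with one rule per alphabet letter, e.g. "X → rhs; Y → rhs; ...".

  step 1 ⇒ step 2: BACDAC ⇒ DAC·AC·AC·B·AC·AC
    A ↦ AC
    B ↦ DAC
    C ↦ AC
    D ↦ B

A->AC, B->DAC, C->AC, D->B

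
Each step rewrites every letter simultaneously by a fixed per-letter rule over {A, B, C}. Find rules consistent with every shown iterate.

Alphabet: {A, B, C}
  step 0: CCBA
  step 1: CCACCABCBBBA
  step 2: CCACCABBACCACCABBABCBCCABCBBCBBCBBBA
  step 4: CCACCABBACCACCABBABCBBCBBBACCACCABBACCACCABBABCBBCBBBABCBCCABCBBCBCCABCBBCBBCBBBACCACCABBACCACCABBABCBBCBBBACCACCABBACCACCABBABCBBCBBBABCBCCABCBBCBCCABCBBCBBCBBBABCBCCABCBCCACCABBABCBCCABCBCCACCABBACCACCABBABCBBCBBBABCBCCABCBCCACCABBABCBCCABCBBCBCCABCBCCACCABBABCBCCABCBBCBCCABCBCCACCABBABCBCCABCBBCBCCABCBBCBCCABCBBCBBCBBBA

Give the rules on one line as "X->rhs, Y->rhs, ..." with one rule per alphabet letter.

  step 1 ⇒ step 2: CCACCABCBBBA ⇒ CCA·CCA·BBA·CCA·CCA·BBA·BCB·CCA·BCB·BCB·BCB·BBA
    A ↦ BBA
    B ↦ BCB
    C ↦ CCA

A->BBA, B->BCB, C->CCA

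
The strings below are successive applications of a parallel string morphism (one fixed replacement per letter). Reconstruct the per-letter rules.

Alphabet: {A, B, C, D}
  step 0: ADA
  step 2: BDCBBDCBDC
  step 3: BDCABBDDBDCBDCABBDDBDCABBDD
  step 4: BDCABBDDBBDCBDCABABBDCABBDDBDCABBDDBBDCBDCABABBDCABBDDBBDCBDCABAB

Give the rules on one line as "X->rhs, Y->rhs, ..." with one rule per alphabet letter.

A->B, B->BDC, C->BDD, D->AB

  step 3 ⇒ step 4: BDCABBDDBDCBDCABBDDBDCABBDD ⇒ BDC·AB·BDD·B·BDC·BDC·AB·AB·BDC·AB·BDD·BDC·AB·BDD·B·BDC·BDC·AB·AB·BDC·AB·BDD·B·BDC·BDC·AB·AB
    A ↦ B
    B ↦ BDC
    C ↦ BDD
    D ↦ AB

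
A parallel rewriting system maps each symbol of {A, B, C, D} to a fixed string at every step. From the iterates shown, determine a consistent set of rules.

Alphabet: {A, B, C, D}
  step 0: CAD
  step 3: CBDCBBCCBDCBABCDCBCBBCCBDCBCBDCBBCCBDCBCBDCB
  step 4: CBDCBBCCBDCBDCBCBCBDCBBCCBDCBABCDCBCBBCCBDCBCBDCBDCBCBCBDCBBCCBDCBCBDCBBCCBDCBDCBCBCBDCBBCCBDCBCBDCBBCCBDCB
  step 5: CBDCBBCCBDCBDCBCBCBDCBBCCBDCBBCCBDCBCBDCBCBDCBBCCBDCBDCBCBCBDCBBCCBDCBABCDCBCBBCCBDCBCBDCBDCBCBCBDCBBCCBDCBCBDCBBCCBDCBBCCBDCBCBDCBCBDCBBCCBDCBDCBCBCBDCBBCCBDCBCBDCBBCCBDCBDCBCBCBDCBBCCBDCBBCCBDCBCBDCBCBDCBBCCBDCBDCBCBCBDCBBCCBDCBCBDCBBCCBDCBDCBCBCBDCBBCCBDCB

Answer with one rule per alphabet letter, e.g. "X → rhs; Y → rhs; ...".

  step 4 ⇒ step 5: CBDCBBCCBDCBDCBCBCBDCBBCCBDCBABCDCBCBBCCBDCBCBDCBDCBCBCBDCBBCCBDCBCBDCBBCCBDCBDCBCBCBDCBBCCBDCBCBDCBBCCBDCB ⇒ CB·DCB·BC·CB·DCB·DCB·CB·CB·DCB·BC·CB·DCB·BC·CB·DCB·CB·DCB·CB·DCB·BC·CB·DCB·DCB·CB·CB·DCB·BC·CB·DCB·ABC·DCB·CB·BC·CB·DCB·CB·DCB·DCB·CB·CB·DCB·BC·CB·DCB·CB·DCB·BC·CB·DCB·BC·CB·DCB·CB·DCB·CB·DCB·BC·CB·DCB·DCB·CB·CB·DCB·BC·CB·DCB·CB·DCB·BC·CB·DCB·DCB·CB·CB·DCB·BC·CB·DCB·BC·CB·DCB·CB·DCB·CB·DCB·BC·CB·DCB·DCB·CB·CB·DCB·BC·CB·DCB·CB·DCB·BC·CB·DCB·DCB·CB·CB·DCB·BC·CB·DCB
    A ↦ ABC
    B ↦ DCB
    C ↦ CB
    D ↦ BC

A->ABC, B->DCB, C->CB, D->BC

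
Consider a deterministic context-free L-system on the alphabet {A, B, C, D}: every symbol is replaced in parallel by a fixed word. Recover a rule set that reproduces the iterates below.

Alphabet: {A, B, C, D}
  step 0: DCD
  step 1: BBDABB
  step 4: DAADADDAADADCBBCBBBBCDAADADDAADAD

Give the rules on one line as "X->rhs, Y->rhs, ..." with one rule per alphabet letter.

A->C, B->AD, C->DA, D->BB

  step 0 ⇒ step 1: DCD ⇒ BB·DA·BB
    C ↦ DA
    D ↦ BB
    A ↦ C  (constrained at step 1)
    B ↦ AD  (constrained at step 1)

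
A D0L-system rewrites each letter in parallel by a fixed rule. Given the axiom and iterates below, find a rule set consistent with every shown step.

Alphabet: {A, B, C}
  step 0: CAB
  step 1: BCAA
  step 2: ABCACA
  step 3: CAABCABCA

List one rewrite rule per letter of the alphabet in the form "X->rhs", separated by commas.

A->CA, B->A, C->B

  step 2 ⇒ step 3: ABCACA ⇒ CA·A·B·CA·B·CA
    A ↦ CA
    B ↦ A
    C ↦ B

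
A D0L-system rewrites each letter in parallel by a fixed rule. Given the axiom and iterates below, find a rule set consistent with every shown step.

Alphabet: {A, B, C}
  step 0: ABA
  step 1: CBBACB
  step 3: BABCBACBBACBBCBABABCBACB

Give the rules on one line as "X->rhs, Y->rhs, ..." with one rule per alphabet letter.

A->CB, B->BA, C->BC

  step 0 ⇒ step 1: ABA ⇒ CB·BA·CB
    A ↦ CB
    B ↦ BA
    C ↦ BC  (constrained at step 1)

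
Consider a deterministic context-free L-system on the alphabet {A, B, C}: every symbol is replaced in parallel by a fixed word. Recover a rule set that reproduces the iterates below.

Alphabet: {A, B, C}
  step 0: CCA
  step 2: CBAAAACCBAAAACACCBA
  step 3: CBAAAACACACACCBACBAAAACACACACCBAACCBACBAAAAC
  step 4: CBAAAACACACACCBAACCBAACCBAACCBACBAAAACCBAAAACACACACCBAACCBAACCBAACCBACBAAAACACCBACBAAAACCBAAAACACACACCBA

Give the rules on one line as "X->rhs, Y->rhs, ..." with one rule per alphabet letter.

  step 3 ⇒ step 4: CBAAAACACACACCBACBAAAACACACACCBAACCBACBAAAAC ⇒ CBA·AA·AC·AC·AC·AC·CBA·AC·CBA·AC·CBA·AC·CBA·CBA·AA·AC·CBA·AA·AC·AC·AC·AC·CBA·AC·CBA·AC·CBA·AC·CBA·CBA·AA·AC·AC·CBA·CBA·AA·AC·CBA·AA·AC·AC·AC·AC·CBA
    A ↦ AC
    B ↦ AA
    C ↦ CBA

A->AC, B->AA, C->CBA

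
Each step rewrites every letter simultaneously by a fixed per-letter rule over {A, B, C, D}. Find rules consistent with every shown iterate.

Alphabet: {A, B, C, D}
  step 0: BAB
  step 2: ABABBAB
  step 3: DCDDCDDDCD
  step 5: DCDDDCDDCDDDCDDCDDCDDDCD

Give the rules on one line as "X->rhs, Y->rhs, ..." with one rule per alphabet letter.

  step 2 ⇒ step 3: ABABBAB ⇒ DC·D·DC·D·D·DC·D
    A ↦ DC
    B ↦ D
    C ↦ B  (constrained at step 3)
    D ↦ AB  (constrained at step 3)

A->DC, B->D, C->B, D->AB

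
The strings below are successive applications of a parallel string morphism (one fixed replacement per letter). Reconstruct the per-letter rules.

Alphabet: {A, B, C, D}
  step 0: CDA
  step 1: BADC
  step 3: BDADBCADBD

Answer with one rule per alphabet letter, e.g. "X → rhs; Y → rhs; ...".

  step 0 ⇒ step 1: CDA ⇒ B·AD·C
    A ↦ C
    C ↦ B
    D ↦ AD
    B ↦ BD  (constrained at step 1)

A->C, B->BD, C->B, D->AD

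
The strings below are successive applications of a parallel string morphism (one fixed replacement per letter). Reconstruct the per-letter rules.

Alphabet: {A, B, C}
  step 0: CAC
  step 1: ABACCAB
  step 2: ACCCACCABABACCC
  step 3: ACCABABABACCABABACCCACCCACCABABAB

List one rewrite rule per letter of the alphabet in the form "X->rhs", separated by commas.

  step 2 ⇒ step 3: ACCCACCABABACCC ⇒ ACC·AB·AB·AB·ACC·AB·AB·ACC·C·ACC·C·ACC·AB·AB·AB
    A ↦ ACC
    B ↦ C
    C ↦ AB

A->ACC, B->C, C->AB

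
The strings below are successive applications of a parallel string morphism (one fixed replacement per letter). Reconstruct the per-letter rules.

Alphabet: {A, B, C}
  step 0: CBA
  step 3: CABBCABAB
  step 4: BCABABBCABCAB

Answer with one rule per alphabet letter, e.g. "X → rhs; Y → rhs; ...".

  step 3 ⇒ step 4: CABBCABAB ⇒ B·C·AB·AB·B·C·AB·C·AB
    A ↦ C
    B ↦ AB
    C ↦ B

A->C, B->AB, C->B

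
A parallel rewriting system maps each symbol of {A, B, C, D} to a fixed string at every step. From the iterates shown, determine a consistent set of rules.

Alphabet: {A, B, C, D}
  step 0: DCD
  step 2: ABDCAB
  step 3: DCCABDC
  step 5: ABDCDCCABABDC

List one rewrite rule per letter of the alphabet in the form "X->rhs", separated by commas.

A->D, B->C, C->AB, D->C

  step 2 ⇒ step 3: ABDCAB ⇒ D·C·C·AB·D·C
    A ↦ D
    B ↦ C
    C ↦ AB
    D ↦ C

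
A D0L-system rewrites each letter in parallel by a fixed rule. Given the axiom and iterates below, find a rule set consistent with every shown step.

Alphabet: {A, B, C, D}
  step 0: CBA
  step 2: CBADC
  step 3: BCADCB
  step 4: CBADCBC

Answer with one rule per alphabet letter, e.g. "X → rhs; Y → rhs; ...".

  step 3 ⇒ step 4: BCADCB ⇒ C·B·AD·C·B·C
    A ↦ AD
    B ↦ C
    C ↦ B
    D ↦ C

A->AD, B->C, C->B, D->C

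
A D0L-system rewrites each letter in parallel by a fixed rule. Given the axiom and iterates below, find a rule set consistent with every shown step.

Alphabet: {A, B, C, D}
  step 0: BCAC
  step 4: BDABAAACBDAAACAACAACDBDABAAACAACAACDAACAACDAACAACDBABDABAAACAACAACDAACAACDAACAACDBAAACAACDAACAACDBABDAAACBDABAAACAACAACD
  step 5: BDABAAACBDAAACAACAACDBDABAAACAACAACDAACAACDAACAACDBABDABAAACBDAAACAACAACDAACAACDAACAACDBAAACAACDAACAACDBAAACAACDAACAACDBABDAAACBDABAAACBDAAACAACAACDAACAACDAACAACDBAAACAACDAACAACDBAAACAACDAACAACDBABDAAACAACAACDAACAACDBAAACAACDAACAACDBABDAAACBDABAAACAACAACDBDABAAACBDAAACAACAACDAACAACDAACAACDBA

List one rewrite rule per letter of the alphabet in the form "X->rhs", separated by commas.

  step 4 ⇒ step 5: BDABAAACBDAAACAACAACDBDABAAACAACAACDAACAACDAACAACDBABDABAAACAACAACDAACAACDAACAACDBAAACAACDAACAACDBABDAAACBDABAAACAACAACD ⇒ BDA·BA·AAC·BDA·AAC·AAC·AAC·D·BDA·BA·AAC·AAC·AAC·D·AAC·AAC·D·AAC·AAC·D·BA·BDA·BA·AAC·BDA·AAC·AAC·AAC·D·AAC·AAC·D·AAC·AAC·D·BA·AAC·AAC·D·AAC·AAC·D·BA·AAC·AAC·D·AAC·AAC·D·BA·BDA·AAC·BDA·BA·AAC·BDA·AAC·AAC·AAC·D·AAC·AAC·D·AAC·AAC·D·BA·AAC·AAC·D·AAC·AAC·D·BA·AAC·AAC·D·AAC·AAC·D·BA·BDA·AAC·AAC·AAC·D·AAC·AAC·D·BA·AAC·AAC·D·AAC·AAC·D·BA·BDA·AAC·BDA·BA·AAC·AAC·AAC·D·BDA·BA·AAC·BDA·AAC·AAC·AAC·D·AAC·AAC·D·AAC·AAC·D·BA
    A ↦ AAC
    B ↦ BDA
    C ↦ D
    D ↦ BA

A->AAC, B->BDA, C->D, D->BA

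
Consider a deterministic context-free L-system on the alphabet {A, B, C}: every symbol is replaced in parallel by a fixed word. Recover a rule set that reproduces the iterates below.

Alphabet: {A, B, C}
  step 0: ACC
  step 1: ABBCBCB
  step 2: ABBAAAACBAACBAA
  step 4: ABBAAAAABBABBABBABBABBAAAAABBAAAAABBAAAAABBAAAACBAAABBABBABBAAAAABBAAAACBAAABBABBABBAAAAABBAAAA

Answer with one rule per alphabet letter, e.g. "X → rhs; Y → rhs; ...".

A->ABB, B->AA, C->CB

  step 1 ⇒ step 2: ABBCBCB ⇒ ABB·AA·AA·CB·AA·CB·AA
    A ↦ ABB
    B ↦ AA
    C ↦ CB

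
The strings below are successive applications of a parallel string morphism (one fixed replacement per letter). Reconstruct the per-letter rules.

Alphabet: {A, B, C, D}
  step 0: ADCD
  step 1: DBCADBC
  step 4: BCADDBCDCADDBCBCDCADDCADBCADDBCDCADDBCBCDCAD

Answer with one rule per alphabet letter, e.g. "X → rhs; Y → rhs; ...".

  step 0 ⇒ step 1: ADCD ⇒ D·BC·AD·BC
    A ↦ D
    C ↦ AD
    D ↦ BC
    B ↦ DC  (constrained at step 1)

A->D, B->DC, C->AD, D->BC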